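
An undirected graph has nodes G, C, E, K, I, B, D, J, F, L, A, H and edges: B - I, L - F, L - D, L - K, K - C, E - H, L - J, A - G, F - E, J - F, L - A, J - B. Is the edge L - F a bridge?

No

After removing L - F, the path L-J-F still connects them, so the edge is not a bridge.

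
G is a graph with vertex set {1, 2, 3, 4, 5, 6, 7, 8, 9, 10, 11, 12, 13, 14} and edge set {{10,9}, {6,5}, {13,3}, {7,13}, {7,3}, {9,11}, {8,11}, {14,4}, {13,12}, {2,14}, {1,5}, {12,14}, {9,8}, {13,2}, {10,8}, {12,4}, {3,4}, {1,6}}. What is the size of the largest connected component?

Starting from 1 we can reach 1, 5, 6. That is one component of size 3.
Starting from 8 we can reach 8, 9, 10, 11. That is one component of size 4.
Starting from 2 we can reach 2, 3, 4, 7, 12, 13, 14. That is one component of size 7.
The largest has 7 vertices.

7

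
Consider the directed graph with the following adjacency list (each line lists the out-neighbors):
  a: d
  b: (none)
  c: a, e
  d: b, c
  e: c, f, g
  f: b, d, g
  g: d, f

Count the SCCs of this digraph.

{a, c, d, e, f, g} are all mutually reachable — one SCC of size 6.
{b} is an SCC by itself.
That gives 2 strongly connected components.

2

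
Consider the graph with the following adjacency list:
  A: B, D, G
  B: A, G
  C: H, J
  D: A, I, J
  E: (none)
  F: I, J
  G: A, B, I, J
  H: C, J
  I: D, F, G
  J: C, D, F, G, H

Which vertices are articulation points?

Removing J increases the component count from 2 to 3, so J is a cut vertex.
By contrast removing I leaves 2 components; it is not a cut vertex. No other vertex is a cut vertex either.

J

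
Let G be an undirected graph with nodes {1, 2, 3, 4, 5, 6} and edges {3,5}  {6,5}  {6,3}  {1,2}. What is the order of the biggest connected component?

3

4 is isolated — a component by itself.
Starting from 1 we can reach 1, 2. That is one component of size 2.
Starting from 3 we can reach 3, 5, 6. That is one component of size 3.
The largest has 3 vertices.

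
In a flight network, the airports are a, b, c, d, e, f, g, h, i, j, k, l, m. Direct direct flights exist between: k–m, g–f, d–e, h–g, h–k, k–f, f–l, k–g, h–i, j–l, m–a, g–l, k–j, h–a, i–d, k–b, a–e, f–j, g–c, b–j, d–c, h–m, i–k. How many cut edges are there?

0

The edges on the cycle h-i-d-c-g-h are not bridges since each lies on that cycle.
Every edge lies on some cycle, so there are no bridges.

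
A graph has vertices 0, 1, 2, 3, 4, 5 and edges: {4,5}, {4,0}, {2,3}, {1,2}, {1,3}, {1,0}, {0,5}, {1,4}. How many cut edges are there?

The edges on the cycle 1-2-3-1 are not bridges since each lies on that cycle.
Every edge lies on some cycle, so there are no bridges.

0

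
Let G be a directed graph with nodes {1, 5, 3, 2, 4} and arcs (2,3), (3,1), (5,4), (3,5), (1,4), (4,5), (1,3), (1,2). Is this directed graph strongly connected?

No

There is no directed path from 4 to 1, so the graph is not strongly connected.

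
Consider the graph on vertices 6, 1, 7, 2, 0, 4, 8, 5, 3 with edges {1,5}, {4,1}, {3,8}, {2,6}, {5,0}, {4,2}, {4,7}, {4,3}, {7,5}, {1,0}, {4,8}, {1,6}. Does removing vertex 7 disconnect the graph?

Deleting 7 leaves 1 component (was 1) (its neighbors 4, 5 remain connected to each other), so 7 is not a cut vertex.

No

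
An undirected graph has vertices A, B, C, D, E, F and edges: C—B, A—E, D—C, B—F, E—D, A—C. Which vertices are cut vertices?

Removing B increases the component count from 1 to 2, so B is a cut vertex.
Removing C increases the component count from 1 to 2, so C is a cut vertex.
By contrast removing E leaves 1 component; it is not a cut vertex. No other vertex is a cut vertex either.

B, C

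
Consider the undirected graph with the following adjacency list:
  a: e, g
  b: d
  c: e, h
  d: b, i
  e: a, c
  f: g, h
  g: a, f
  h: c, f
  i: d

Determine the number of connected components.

2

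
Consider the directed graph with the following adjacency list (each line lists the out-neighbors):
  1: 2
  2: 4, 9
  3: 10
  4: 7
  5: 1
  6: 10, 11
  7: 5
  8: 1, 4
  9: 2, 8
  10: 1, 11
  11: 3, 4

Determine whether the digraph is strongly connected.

No

There is no directed path from 8 to 10, so the graph is not strongly connected.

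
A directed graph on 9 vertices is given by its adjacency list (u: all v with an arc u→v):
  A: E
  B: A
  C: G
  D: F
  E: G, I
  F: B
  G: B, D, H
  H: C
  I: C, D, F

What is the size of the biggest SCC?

9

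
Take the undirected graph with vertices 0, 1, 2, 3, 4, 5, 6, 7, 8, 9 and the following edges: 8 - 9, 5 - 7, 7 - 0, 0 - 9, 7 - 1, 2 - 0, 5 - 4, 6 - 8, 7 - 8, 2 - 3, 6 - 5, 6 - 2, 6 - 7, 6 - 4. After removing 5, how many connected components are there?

1

With 5 gone, the remaining components are: {0, 1, 2, 3, 4, 6, 7, 8, 9}.
That is 1 component.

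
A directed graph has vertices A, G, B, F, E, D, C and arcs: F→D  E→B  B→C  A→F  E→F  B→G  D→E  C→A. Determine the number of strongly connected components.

2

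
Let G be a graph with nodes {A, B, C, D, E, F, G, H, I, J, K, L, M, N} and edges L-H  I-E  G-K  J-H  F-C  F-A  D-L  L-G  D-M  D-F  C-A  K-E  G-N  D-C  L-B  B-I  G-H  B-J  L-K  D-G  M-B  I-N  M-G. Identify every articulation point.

D

Removing D increases the component count from 1 to 2, so D is a cut vertex.
By contrast removing H leaves 1 component; it is not a cut vertex. No other vertex is a cut vertex either.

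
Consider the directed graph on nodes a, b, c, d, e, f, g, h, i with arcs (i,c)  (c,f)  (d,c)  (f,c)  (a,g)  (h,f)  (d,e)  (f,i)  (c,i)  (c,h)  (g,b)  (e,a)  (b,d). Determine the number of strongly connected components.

{a, b, d, e, g} are all mutually reachable — one SCC of size 5.
{c, f, h, i} are all mutually reachable — one SCC of size 4.
That gives 2 strongly connected components.

2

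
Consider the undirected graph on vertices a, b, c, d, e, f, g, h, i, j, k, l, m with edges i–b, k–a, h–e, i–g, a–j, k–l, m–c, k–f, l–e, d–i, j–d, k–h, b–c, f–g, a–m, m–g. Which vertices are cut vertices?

k

Removing k increases the component count from 1 to 2, so k is a cut vertex.
By contrast removing a leaves 1 component; it is not a cut vertex. No other vertex is a cut vertex either.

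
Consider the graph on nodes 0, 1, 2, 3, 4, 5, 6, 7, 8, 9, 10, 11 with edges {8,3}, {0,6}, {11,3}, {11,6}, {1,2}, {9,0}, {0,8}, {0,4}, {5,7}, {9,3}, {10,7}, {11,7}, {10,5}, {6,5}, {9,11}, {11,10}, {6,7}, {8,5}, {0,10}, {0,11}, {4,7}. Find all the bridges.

1-2

The edges on the cycle 0-11-6-0 are not bridges since each lies on that cycle.
But removing 1–2 disconnects 1 from 2 — this is a bridge.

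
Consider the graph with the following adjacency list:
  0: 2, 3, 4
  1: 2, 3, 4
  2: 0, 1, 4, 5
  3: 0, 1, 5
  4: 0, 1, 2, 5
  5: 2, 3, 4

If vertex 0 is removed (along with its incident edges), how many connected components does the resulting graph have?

1

With 0 gone, the remaining components are: {1, 2, 3, 4, 5}.
That is 1 component.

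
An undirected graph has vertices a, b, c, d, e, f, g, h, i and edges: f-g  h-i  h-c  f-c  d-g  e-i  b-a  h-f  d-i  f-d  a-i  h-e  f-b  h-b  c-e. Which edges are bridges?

none

The edges on the cycle f-d-g-f are not bridges since each lies on that cycle.
Every edge lies on some cycle, so there are no bridges.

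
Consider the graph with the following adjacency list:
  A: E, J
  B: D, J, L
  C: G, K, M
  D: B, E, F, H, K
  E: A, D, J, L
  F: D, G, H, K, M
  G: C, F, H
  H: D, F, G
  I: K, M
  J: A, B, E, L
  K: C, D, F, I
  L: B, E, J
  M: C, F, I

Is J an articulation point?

Deleting J leaves 1 component (was 1) (its neighbors A, B, E, L remain connected to each other), so J is not a cut vertex.

No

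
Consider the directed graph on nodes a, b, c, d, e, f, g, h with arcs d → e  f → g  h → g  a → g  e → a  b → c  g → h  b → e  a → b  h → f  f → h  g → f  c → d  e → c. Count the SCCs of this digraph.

2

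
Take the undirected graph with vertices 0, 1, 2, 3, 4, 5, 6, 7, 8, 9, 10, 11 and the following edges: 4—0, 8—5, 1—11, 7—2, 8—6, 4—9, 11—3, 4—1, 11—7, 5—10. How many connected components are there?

2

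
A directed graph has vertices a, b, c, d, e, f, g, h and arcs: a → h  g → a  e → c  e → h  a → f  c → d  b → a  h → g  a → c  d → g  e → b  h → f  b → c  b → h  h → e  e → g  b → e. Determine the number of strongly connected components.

{a, b, c, d, e, g, h} are all mutually reachable — one SCC of size 7.
{f} is an SCC by itself.
That gives 2 strongly connected components.

2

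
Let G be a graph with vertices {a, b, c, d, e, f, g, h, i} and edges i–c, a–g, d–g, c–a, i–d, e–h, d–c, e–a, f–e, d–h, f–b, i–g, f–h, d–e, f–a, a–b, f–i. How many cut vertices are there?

0

Removing d, for instance, still leaves 1 component. No single vertex removal increases the component count — the graph has no articulation points.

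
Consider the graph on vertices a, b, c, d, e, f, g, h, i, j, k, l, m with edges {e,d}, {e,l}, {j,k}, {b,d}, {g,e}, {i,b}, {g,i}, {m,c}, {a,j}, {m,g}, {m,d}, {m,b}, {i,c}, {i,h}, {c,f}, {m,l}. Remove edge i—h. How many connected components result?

3

Before removal there are 2 components.
i—h is a bridge — removing it separates i's side from h's side.
After removal: 3 components.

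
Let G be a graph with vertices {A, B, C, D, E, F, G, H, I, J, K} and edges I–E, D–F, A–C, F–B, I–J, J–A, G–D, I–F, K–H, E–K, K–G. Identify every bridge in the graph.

A-C, A-J, B-F, H-K, I-J

The edges on the cycle I-E-K-G-D-F-I are not bridges since each lies on that cycle.
But removing K–H disconnects K from H; removing I–J disconnects I from J; removing A–C disconnects A from C; removing A–J disconnects A from J — these are bridges.
In total 5 edges are bridges.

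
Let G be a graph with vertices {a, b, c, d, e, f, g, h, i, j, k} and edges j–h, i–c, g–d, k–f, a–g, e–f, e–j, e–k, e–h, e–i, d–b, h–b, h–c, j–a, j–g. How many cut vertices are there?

1

Removing e increases the component count from 1 to 2, so e is a cut vertex.
By contrast removing c leaves 1 component; it is not a cut vertex. No other vertex is a cut vertex either.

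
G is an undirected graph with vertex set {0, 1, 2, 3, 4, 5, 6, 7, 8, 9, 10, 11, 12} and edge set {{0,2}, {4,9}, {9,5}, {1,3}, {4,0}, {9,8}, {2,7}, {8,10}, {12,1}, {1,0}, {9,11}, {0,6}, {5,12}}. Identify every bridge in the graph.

The edges on the cycle 4-9-5-12-1-0-4 are not bridges since each lies on that cycle.
But removing 9—11 disconnects 9 from 11; removing 1—3 disconnects 1 from 3; removing 2—0 disconnects 2 from 0; removing 8—10 disconnects 8 from 10 — these are bridges.
In total 7 edges are bridges.

0-2, 0-6, 1-3, 10-8, 11-9, 2-7, 8-9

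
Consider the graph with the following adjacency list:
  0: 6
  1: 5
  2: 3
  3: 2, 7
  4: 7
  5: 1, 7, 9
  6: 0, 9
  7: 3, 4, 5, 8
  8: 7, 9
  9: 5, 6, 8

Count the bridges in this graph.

The edges on the cycle 8-9-5-7-8 are not bridges since each lies on that cycle.
But removing 7-4 disconnects 7 from 4; removing 2-3 disconnects 2 from 3; removing 7-3 disconnects 7 from 3; removing 9-6 disconnects 9 from 6 — these are bridges.
In total 6 edges are bridges.

6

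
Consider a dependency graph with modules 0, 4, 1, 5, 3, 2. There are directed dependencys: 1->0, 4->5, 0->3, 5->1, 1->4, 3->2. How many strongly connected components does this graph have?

{1, 4, 5} are all mutually reachable — one SCC of size 3.
{3} is an SCC by itself.
{2} is an SCC by itself.
{0} is an SCC by itself.
That gives 4 strongly connected components.

4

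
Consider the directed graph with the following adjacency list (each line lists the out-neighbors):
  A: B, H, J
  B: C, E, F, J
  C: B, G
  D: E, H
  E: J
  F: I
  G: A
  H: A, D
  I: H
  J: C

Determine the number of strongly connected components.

1

{A, B, C, D, E, F, G, H, I, J} are all mutually reachable — one SCC of size 10.
That gives 1 strongly connected component.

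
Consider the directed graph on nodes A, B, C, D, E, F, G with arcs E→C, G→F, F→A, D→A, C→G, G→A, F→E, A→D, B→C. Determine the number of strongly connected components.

3

{C, E, F, G} are all mutually reachable — one SCC of size 4.
{A, D} are all mutually reachable — one SCC of size 2.
{B} is an SCC by itself.
That gives 3 strongly connected components.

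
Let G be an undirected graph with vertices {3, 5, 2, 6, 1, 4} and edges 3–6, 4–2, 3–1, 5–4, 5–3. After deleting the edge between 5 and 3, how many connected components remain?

2

Before removal there is 1 component.
5–3 is a bridge — removing it separates 5's side from 3's side.
After removal: 2 components.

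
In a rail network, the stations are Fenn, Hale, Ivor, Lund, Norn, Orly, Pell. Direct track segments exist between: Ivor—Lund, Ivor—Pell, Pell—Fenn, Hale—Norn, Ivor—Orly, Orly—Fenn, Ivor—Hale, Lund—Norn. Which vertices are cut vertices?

Removing Ivor increases the component count from 1 to 2, so Ivor is a cut vertex.
By contrast removing Orly leaves 1 component; it is not a cut vertex. No other vertex is a cut vertex either.

Ivor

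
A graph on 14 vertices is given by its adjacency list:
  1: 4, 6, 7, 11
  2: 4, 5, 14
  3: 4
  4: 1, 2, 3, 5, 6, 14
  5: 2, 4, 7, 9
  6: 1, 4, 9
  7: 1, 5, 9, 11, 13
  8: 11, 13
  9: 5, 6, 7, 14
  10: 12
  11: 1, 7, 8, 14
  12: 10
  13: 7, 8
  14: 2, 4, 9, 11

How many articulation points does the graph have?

Removing 4 increases the component count from 2 to 3, so 4 is a cut vertex.
By contrast removing 12 leaves 2 components; it is not a cut vertex. No other vertex is a cut vertex either.

1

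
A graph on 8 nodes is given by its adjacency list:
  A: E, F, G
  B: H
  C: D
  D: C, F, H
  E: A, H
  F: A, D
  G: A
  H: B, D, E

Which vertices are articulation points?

A, D, H

Removing A increases the component count from 1 to 2, so A is a cut vertex.
Removing D increases the component count from 1 to 2, so D is a cut vertex.
Removing H increases the component count from 1 to 2, so H is a cut vertex.
By contrast removing C leaves 1 component; it is not a cut vertex. No other vertex is a cut vertex either.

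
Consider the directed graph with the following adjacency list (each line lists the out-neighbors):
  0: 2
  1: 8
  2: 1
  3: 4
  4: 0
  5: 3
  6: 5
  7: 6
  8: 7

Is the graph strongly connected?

Yes

From 7 we can reach every vertex (0, 1, 2, 3, 4, 5, 6, 7, 8), and every vertex can reach 7 (0, 1, 2, 3, 4, 5, 6, 7, 8). So the whole graph is one strongly connected component.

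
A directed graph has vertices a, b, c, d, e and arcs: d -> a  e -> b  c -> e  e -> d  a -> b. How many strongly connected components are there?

5

{c} is an SCC by itself.
{b} is an SCC by itself.
{d} is an SCC by itself.
{a} is an SCC by itself.
{e} is an SCC by itself.
That gives 5 strongly connected components.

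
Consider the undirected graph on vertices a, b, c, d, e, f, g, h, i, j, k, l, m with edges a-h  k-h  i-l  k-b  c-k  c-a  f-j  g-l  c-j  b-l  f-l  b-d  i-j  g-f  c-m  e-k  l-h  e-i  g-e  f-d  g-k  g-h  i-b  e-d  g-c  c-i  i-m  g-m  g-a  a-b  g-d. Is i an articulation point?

Deleting i leaves 1 component (was 1) (its neighbors b, c, e, j, l, m remain connected to each other), so i is not a cut vertex.

No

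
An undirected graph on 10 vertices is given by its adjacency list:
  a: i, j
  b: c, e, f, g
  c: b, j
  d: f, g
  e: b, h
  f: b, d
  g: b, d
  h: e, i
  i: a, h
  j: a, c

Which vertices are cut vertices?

Removing b increases the component count from 1 to 2, so b is a cut vertex.
By contrast removing i leaves 1 component; it is not a cut vertex. No other vertex is a cut vertex either.

b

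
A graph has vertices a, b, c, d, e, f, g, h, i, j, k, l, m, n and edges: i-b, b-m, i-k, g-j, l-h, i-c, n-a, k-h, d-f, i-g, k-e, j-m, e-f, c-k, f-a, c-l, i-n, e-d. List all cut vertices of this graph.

Removing i increases the component count from 1 to 2, so i is a cut vertex.
By contrast removing g leaves 1 component; it is not a cut vertex. No other vertex is a cut vertex either.

i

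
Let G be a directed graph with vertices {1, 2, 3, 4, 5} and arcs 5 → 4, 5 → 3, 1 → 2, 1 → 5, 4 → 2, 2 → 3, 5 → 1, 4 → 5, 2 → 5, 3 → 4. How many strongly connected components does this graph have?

1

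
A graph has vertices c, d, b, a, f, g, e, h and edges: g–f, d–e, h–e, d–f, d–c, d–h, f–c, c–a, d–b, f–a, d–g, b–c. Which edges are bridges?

The edges on the cycle d-h-e-d are not bridges since each lies on that cycle.
Every edge lies on some cycle, so there are no bridges.

none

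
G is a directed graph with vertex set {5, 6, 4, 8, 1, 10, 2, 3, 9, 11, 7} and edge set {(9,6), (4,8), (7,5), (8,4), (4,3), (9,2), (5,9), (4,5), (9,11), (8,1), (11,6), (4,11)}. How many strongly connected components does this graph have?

10

{4, 8} are all mutually reachable — one SCC of size 2.
{9} is an SCC by itself.
{5} is an SCC by itself.
{3} is an SCC by itself.
{2} is an SCC by itself.
(and 5 more singleton SCCs)
That gives 10 strongly connected components.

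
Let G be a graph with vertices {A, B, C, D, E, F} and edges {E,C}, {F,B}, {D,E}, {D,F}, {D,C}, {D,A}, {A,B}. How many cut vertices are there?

1

Removing D increases the component count from 1 to 2, so D is a cut vertex.
By contrast removing B leaves 1 component; it is not a cut vertex. No other vertex is a cut vertex either.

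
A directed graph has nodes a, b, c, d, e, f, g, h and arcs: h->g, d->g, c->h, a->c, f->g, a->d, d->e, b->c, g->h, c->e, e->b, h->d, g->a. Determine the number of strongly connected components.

{a, b, c, d, e, g, h} are all mutually reachable — one SCC of size 7.
{f} is an SCC by itself.
That gives 2 strongly connected components.

2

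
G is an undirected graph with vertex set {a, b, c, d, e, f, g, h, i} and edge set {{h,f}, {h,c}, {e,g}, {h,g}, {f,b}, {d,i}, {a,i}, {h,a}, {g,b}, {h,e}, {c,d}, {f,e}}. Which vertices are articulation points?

h

Removing h increases the component count from 1 to 2, so h is a cut vertex.
By contrast removing a leaves 1 component; it is not a cut vertex. No other vertex is a cut vertex either.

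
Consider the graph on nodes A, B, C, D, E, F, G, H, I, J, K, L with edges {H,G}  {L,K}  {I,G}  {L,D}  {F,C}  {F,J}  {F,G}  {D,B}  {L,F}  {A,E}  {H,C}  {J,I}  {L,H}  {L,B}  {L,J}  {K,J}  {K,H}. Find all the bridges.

The edges on the cycle L-D-B-L are not bridges since each lies on that cycle.
But removing A - E disconnects A from E — this is a bridge.

A-E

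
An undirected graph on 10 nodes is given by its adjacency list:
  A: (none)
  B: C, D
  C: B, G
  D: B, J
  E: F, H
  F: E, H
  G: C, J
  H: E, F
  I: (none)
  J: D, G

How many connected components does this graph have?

I is isolated — a component by itself.
A is isolated — a component by itself.
Starting from E we can reach E, F, H. That is one component of size 3.
Starting from B we can reach B, C, D, G, J. That is one component of size 5.
Total: 4 components.

4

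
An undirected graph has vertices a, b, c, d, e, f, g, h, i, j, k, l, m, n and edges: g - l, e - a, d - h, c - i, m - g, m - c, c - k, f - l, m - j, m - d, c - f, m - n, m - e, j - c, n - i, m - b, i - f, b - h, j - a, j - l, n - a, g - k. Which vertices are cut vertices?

Removing m increases the component count from 1 to 2, so m is a cut vertex.
By contrast removing k leaves 1 component; it is not a cut vertex. No other vertex is a cut vertex either.

m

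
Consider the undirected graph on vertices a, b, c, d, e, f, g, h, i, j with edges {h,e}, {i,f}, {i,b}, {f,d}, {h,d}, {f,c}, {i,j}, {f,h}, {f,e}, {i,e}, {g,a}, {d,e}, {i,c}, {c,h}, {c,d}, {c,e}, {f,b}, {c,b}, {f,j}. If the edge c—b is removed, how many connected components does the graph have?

c and b are still connected via c-i-b, so the component count stays at 2.

2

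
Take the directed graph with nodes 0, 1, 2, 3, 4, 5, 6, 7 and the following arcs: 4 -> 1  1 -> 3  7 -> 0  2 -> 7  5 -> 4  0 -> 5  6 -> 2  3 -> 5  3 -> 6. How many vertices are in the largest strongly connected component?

8

{0, 1, 2, 3, 4, 5, 6, 7} are all mutually reachable — one SCC of size 8.
The largest has 8 vertices.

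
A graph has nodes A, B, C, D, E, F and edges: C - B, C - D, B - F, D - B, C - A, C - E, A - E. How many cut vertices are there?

2

Removing B increases the component count from 1 to 2, so B is a cut vertex.
Removing C increases the component count from 1 to 2, so C is a cut vertex.
By contrast removing D leaves 1 component; it is not a cut vertex. No other vertex is a cut vertex either.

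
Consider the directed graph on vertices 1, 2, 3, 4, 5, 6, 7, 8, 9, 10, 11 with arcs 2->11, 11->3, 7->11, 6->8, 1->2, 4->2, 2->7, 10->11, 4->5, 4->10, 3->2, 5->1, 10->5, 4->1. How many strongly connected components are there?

{2, 3, 7, 11} are all mutually reachable — one SCC of size 4.
{4} is an SCC by itself.
{8} is an SCC by itself.
{10} is an SCC by itself.
{6} is an SCC by itself.
(and 3 more singleton SCCs)
That gives 8 strongly connected components.

8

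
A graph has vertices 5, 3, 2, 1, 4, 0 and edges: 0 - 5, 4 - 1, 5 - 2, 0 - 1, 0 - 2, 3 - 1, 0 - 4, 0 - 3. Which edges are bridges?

none

The edges on the cycle 0-5-2-0 are not bridges since each lies on that cycle.
Every edge lies on some cycle, so there are no bridges.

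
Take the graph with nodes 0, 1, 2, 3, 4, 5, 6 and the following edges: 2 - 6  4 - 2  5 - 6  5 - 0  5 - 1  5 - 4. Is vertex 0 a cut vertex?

Deleting 0 leaves 2 components (was 2), so 0 is not a cut vertex.

No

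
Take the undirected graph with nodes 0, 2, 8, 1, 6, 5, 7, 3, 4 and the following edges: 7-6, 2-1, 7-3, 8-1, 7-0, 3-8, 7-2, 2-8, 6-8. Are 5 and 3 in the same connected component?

The component containing 5 is {5}, and 3 is not in it.

No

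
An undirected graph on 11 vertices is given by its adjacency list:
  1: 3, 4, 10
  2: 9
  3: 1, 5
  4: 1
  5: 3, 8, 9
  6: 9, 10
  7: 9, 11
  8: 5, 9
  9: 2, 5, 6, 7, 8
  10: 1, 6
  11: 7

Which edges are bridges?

1-4, 11-7, 2-9, 7-9

The edges on the cycle 9-6-10-1-3-5-9 are not bridges since each lies on that cycle.
But removing 7-9 disconnects 7 from 9; removing 7-11 disconnects 7 from 11; removing 2-9 disconnects 2 from 9; removing 1-4 disconnects 1 from 4 — these are bridges.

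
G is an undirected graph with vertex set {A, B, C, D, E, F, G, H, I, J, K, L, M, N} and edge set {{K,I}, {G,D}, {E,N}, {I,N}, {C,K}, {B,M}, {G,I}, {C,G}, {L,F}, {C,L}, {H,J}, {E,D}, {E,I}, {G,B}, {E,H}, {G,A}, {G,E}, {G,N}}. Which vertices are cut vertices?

B, C, E, G, H, L

Removing B increases the component count from 1 to 2, so B is a cut vertex.
Removing C increases the component count from 1 to 2, so C is a cut vertex.
Removing E increases the component count from 1 to 2, so E is a cut vertex.
Likewise G, H, L are cut vertices.
By contrast removing M leaves 1 component; it is not a cut vertex. No other vertex is a cut vertex either.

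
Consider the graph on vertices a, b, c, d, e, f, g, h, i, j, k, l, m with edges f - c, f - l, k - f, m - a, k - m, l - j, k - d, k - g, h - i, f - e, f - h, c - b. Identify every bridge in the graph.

a-m, b-c, c-f, d-k, e-f, f-h, f-k, f-l, g-k, h-i, j-l, k-m

removing f - l disconnects f from l; removing f - e disconnects f from e; removing f - c disconnects f from c; removing k - d disconnects k from d — these are bridges.
In total 12 edges are bridges.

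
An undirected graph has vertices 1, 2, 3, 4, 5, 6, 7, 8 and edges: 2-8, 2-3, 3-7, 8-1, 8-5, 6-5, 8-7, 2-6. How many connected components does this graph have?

2

4 is isolated — a component by itself.
Starting from 1 we can reach 1, 2, 3, 5, 6, 7, 8. That is one component of size 7.
Total: 2 components.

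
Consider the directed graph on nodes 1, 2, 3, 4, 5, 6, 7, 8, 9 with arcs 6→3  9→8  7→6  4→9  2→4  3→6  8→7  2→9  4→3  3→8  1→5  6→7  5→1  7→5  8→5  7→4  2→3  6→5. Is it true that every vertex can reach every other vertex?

No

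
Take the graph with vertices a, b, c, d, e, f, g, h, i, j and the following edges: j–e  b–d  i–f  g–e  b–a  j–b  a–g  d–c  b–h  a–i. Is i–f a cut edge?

Yes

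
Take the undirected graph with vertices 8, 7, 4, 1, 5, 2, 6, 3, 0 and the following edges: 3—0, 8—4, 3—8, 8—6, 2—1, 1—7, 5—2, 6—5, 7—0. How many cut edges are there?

1

The edges on the cycle 3-8-6-5-2-1-7-0-3 are not bridges since each lies on that cycle.
But removing 4—8 disconnects 4 from 8 — this is a bridge.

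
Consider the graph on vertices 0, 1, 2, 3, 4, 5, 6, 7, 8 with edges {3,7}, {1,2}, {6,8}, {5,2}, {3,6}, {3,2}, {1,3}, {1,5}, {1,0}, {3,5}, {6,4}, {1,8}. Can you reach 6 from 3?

Yes

From 3 we can reach 0, 1, 2, 3, 4, 5, 6, 7, 8, which includes 6.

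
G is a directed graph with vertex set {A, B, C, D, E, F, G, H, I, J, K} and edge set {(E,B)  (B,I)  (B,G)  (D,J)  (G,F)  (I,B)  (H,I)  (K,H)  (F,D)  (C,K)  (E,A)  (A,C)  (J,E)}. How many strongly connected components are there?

1

{A, B, C, D, E, F, G, H, I, J, K} are all mutually reachable — one SCC of size 11.
That gives 1 strongly connected component.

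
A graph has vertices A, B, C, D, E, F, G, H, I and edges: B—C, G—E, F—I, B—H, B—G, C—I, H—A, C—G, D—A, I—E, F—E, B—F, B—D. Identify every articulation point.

Removing B increases the component count from 1 to 2, so B is a cut vertex.
By contrast removing I leaves 1 component; it is not a cut vertex. No other vertex is a cut vertex either.

B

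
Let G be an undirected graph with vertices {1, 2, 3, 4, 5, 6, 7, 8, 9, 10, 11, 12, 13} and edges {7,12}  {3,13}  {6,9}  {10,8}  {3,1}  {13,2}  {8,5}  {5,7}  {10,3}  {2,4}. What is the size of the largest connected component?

11 is isolated — a component by itself.
Starting from 6 we can reach 6, 9. That is one component of size 2.
Starting from 1 we can reach 1, 2, 3, 4, 5, 7, 8, 10, 12, 13. That is one component of size 10.
The largest has 10 vertices.

10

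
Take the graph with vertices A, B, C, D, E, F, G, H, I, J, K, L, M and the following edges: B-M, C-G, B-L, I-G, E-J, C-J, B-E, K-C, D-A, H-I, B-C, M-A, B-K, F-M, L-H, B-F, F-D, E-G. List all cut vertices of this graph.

Removing B increases the component count from 1 to 2, so B is a cut vertex.
By contrast removing E leaves 1 component; it is not a cut vertex. No other vertex is a cut vertex either.

B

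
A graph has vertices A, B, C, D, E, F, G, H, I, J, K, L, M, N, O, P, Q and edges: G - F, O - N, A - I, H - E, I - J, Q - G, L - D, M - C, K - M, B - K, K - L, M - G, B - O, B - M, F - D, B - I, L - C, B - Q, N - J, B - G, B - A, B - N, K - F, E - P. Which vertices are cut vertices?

Removing B increases the component count from 2 to 3, so B is a cut vertex.
Removing E increases the component count from 2 to 3, so E is a cut vertex.
By contrast removing D leaves 2 components; it is not a cut vertex. No other vertex is a cut vertex either.

B, E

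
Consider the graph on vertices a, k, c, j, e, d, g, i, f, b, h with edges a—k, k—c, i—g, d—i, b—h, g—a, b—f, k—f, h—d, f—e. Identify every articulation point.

f, k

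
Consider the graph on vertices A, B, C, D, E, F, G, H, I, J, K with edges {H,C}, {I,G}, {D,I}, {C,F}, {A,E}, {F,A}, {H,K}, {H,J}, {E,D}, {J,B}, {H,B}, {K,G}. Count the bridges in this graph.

The edges on the cycle H-J-B-H are not bridges since each lies on that cycle.
Every edge lies on some cycle, so there are no bridges.

0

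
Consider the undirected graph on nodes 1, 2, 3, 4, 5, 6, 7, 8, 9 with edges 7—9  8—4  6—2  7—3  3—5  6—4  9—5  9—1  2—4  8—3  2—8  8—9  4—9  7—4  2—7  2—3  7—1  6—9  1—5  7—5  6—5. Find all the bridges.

none

The edges on the cycle 2-8-9-1-5-3-2 are not bridges since each lies on that cycle.
Every edge lies on some cycle, so there are no bridges.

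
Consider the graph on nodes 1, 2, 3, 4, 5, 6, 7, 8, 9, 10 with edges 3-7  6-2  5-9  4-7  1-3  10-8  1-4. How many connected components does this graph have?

4

Starting from 8 we can reach 8, 10. That is one component of size 2.
Starting from 2 we can reach 2, 6. That is one component of size 2.
Starting from 5 we can reach 5, 9. That is one component of size 2.
Starting from 1 we can reach 1, 3, 4, 7. That is one component of size 4.
Total: 4 components.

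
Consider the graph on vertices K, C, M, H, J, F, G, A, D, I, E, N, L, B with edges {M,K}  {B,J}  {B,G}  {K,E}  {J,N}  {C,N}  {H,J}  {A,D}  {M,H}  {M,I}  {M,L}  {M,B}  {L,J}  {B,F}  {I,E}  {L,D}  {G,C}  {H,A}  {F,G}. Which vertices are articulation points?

Removing M increases the component count from 1 to 2, so M is a cut vertex.
By contrast removing B leaves 1 component; it is not a cut vertex. No other vertex is a cut vertex either.

M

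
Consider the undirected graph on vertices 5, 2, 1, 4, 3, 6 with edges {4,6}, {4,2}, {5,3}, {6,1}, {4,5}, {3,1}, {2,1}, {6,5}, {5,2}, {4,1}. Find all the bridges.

The edges on the cycle 4-6-5-3-1-2-4 are not bridges since each lies on that cycle.
Every edge lies on some cycle, so there are no bridges.

none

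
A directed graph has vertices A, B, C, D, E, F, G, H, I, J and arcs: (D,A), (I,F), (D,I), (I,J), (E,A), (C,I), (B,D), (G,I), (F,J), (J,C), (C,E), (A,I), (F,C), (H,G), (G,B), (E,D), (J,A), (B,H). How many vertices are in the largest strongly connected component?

{A, C, D, E, F, I, J} are all mutually reachable — one SCC of size 7.
{B, G, H} are all mutually reachable — one SCC of size 3.
The largest has 7 vertices.

7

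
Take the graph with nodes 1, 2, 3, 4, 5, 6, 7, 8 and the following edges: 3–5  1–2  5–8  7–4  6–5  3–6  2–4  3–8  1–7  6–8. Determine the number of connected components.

Starting from 1 we can reach 1, 2, 4, 7. That is one component of size 4.
Starting from 3 we can reach 3, 5, 6, 8. That is one component of size 4.
Total: 2 components.

2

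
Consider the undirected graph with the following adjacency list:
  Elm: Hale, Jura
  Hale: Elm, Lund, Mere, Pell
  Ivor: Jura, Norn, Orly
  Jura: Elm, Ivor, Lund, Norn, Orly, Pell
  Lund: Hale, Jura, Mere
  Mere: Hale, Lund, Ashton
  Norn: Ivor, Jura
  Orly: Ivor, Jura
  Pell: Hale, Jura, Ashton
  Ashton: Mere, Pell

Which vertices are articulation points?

Jura

Removing Jura increases the component count from 1 to 2, so Jura is a cut vertex.
By contrast removing Ivor leaves 1 component; it is not a cut vertex. No other vertex is a cut vertex either.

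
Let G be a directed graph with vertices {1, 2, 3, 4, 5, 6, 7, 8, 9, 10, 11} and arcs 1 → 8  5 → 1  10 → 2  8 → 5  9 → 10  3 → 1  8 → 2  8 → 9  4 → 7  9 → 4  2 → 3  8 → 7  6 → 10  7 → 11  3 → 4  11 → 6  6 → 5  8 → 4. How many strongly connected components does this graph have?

1

{1, 2, 3, 4, 5, 6, 7, 8, 9, 10, 11} are all mutually reachable — one SCC of size 11.
That gives 1 strongly connected component.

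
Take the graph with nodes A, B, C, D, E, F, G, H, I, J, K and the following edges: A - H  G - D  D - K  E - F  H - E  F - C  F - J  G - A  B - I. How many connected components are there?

Starting from B we can reach B, I. That is one component of size 2.
Starting from A we can reach A, C, D, E, F, G, H, J, K. That is one component of size 9.
Total: 2 components.

2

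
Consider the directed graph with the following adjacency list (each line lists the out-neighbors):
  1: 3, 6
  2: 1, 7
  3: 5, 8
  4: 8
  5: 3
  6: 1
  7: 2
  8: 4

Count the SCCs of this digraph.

4

{4, 8} are all mutually reachable — one SCC of size 2.
{1, 6} are all mutually reachable — one SCC of size 2.
{3, 5} are all mutually reachable — one SCC of size 2.
{2, 7} are all mutually reachable — one SCC of size 2.
That gives 4 strongly connected components.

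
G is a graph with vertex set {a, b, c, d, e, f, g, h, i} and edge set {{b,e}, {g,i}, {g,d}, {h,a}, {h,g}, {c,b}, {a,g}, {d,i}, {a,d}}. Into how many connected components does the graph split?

3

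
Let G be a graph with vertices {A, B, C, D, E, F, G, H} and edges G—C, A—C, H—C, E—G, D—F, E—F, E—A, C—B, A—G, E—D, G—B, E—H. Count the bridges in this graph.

0

The edges on the cycle E-D-F-E are not bridges since each lies on that cycle.
Every edge lies on some cycle, so there are no bridges.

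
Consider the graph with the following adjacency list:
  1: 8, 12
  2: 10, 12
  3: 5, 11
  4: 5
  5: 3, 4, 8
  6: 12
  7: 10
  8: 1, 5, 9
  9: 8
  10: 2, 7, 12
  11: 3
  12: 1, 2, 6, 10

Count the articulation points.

Removing 1 increases the component count from 1 to 2, so 1 is a cut vertex.
Removing 3 increases the component count from 1 to 2, so 3 is a cut vertex.
Removing 5 increases the component count from 1 to 3, so 5 is a cut vertex.
Likewise 8, 10, 12 are cut vertices.
By contrast removing 11 leaves 1 component; it is not a cut vertex. No other vertex is a cut vertex either.

6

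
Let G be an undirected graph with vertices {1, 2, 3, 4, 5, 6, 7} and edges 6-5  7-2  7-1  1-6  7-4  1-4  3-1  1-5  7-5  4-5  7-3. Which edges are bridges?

2-7

The edges on the cycle 7-3-1-7 are not bridges since each lies on that cycle.
But removing 2-7 disconnects 2 from 7 — this is a bridge.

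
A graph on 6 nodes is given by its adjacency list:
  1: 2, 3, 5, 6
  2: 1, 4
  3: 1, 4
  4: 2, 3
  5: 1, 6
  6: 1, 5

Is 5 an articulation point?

Deleting 5 leaves 1 component (was 1) (its neighbors 1, 6 remain connected to each other), so 5 is not a cut vertex.

No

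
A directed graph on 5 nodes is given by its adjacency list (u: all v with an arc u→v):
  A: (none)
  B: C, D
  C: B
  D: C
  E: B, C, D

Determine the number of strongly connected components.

3

{B, C, D} are all mutually reachable — one SCC of size 3.
{E} is an SCC by itself.
{A} is an SCC by itself.
That gives 3 strongly connected components.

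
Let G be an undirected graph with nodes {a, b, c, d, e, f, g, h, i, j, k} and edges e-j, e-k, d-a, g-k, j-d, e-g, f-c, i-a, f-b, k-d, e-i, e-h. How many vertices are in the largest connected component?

Starting from b we can reach b, c, f. That is one component of size 3.
Starting from a we can reach a, d, e, g, h, i, j, k. That is one component of size 8.
The largest has 8 vertices.

8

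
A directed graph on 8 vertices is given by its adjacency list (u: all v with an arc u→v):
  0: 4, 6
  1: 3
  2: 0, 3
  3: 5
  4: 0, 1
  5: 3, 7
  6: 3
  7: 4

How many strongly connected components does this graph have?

2

{0, 1, 3, 4, 5, 6, 7} are all mutually reachable — one SCC of size 7.
{2} is an SCC by itself.
That gives 2 strongly connected components.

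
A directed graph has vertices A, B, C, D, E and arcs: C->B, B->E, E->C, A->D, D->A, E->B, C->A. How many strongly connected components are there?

2

{B, C, E} are all mutually reachable — one SCC of size 3.
{A, D} are all mutually reachable — one SCC of size 2.
That gives 2 strongly connected components.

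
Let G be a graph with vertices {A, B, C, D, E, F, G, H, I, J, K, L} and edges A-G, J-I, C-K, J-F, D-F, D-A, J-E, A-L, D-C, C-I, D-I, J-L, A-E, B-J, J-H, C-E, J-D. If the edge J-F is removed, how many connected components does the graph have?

1

J and F are still connected via J-D-F, so the component count stays at 1.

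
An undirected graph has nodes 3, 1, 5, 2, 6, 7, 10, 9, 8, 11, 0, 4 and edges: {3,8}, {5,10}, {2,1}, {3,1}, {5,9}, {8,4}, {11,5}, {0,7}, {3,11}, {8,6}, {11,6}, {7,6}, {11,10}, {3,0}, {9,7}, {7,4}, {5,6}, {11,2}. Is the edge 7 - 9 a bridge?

No

After removing 7 - 9, the path 7-6-5-9 still connects them, so the edge is not a bridge.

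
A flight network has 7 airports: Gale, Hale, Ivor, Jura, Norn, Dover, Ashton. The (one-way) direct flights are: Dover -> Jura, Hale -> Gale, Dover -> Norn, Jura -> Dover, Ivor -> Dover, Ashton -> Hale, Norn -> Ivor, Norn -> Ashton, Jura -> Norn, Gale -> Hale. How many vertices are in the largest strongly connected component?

{Ivor, Jura, Norn, Dover} are all mutually reachable — one SCC of size 4.
{Gale, Hale} are all mutually reachable — one SCC of size 2.
{Ashton} is an SCC by itself.
The largest has 4 vertices.

4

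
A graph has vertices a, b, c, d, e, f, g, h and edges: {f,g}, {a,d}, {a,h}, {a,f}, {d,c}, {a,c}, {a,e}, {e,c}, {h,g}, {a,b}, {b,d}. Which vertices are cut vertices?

Removing a increases the component count from 1 to 2, so a is a cut vertex.
By contrast removing d leaves 1 component; it is not a cut vertex. No other vertex is a cut vertex either.

a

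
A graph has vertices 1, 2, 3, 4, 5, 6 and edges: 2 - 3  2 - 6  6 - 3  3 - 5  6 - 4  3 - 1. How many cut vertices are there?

Removing 3 increases the component count from 1 to 3, so 3 is a cut vertex.
Removing 6 increases the component count from 1 to 2, so 6 is a cut vertex.
By contrast removing 1 leaves 1 component; it is not a cut vertex. No other vertex is a cut vertex either.

2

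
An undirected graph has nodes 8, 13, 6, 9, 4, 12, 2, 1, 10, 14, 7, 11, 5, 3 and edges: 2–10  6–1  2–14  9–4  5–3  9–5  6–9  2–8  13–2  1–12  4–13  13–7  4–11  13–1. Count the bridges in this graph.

9

The edges on the cycle 6-9-4-13-1-6 are not bridges since each lies on that cycle.
But removing 12–1 disconnects 12 from 1; removing 2–10 disconnects 2 from 10; removing 2–14 disconnects 2 from 14; removing 5–3 disconnects 5 from 3 — these are bridges.
In total 9 edges are bridges.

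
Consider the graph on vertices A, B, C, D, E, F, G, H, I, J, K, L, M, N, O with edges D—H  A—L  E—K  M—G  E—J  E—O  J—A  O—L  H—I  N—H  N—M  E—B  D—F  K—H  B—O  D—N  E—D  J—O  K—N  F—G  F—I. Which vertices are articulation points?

E

Removing E increases the component count from 2 to 3, so E is a cut vertex.
By contrast removing D leaves 2 components; it is not a cut vertex. No other vertex is a cut vertex either.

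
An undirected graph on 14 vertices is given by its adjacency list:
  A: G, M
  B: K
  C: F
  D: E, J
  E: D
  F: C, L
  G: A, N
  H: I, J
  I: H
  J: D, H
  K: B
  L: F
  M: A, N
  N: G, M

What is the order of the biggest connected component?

Starting from B we can reach B, K. That is one component of size 2.
Starting from C we can reach C, F, L. That is one component of size 3.
Starting from A we can reach A, G, M, N. That is one component of size 4.
Starting from D we can reach D, E, H, I, J. That is one component of size 5.
The largest has 5 vertices.

5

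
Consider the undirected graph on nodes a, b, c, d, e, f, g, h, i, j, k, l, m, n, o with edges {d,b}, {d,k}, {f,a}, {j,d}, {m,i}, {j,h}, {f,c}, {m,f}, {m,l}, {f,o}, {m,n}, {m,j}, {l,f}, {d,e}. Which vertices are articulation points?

d, f, j, m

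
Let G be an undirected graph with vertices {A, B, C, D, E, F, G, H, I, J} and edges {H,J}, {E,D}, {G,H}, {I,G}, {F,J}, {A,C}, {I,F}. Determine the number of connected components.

B is isolated — a component by itself.
Starting from D we can reach D, E. That is one component of size 2.
Starting from A we can reach A, C. That is one component of size 2.
Starting from F we can reach F, G, H, I, J. That is one component of size 5.
Total: 4 components.

4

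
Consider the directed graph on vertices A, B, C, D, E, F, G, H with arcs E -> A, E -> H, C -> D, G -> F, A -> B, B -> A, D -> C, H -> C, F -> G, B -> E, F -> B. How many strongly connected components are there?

4

{A, B, E} are all mutually reachable — one SCC of size 3.
{F, G} are all mutually reachable — one SCC of size 2.
{C, D} are all mutually reachable — one SCC of size 2.
{H} is an SCC by itself.
That gives 4 strongly connected components.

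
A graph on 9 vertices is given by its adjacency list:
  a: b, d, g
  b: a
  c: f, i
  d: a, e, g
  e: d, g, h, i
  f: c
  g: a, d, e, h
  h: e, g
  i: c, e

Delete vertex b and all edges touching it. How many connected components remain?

1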